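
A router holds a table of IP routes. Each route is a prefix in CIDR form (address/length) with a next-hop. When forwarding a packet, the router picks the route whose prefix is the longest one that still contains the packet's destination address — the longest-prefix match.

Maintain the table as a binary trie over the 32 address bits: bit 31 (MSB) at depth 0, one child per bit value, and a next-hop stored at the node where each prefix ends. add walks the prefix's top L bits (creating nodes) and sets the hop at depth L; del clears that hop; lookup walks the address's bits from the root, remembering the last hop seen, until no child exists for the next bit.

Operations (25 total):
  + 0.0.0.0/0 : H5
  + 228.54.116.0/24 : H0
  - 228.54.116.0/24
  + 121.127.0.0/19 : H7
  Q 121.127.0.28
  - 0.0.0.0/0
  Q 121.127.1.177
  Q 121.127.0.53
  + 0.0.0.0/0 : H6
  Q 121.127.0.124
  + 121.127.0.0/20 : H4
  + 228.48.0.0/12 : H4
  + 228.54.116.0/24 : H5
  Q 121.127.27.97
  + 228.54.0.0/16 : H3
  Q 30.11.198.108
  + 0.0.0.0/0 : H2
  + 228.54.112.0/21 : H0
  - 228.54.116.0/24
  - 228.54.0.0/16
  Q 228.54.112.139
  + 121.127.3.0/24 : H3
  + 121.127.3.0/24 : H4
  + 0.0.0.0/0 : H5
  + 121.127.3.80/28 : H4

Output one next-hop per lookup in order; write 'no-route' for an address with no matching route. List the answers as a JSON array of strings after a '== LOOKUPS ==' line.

Trace:
  add 0.0.0.0/0 -> H5 at depth 0
  add 228.54.116.0/24 -> H0 at depth 24
  del 228.54.116.0/24 (clear depth 24)
  add 121.127.0.0/19 -> H7 at depth 19
  lookup 121.127.0.28: bits 0111100101111111000 walk d0:H5→d1:-→d2:-→d3:-→d4:-→d5:-→d6:-→d7:-→d8:-→d9:-→d10:-→d11:-→d12:-→d13:-→d14:-→d15:-→d16:-→d17:-→d18:-→d19:H7 -> H7
  del 0.0.0.0/0 (clear depth 0)
  lookup 121.127.1.177: bits 0111100101111111000 walk d0:-→d1:-→d2:-→d3:-→d4:-→d5:-→d6:-→d7:-→d8:-→d9:-→d10:-→d11:-→d12:-→d13:-→d14:-→d15:-→d16:-→d17:-→d18:-→d19:H7 -> H7
  lookup 121.127.0.53: bits 0111100101111111000 walk d0:-→d1:-→d2:-→d3:-→d4:-→d5:-→d6:-→d7:-→d8:-→d9:-→d10:-→d11:-→d12:-→d13:-→d14:-→d15:-→d16:-→d17:-→d18:-→d19:H7 -> H7
  add 0.0.0.0/0 -> H6 at depth 0
  lookup 121.127.0.124: bits 0111100101111111000 walk d0:H6→d1:-→d2:-→d3:-→d4:-→d5:-→d6:-→d7:-→d8:-→d9:-→d10:-→d11:-→d12:-→d13:-→d14:-→d15:-→d16:-→d17:-→d18:-→d19:H7 -> H7
  add 121.127.0.0/20 -> H4 at depth 20
  add 228.48.0.0/12 -> H4 at depth 12
  add 228.54.116.0/24 -> H5 at depth 24
  lookup 121.127.27.97: bits 0111100101111111000 walk d0:H6→d1:-→d2:-→d3:-→d4:-→d5:-→d6:-→d7:-→d8:-→d9:-→d10:-→d11:-→d12:-→d13:-→d14:-→d15:-→d16:-→d17:-→d18:-→d19:H7 -> H7
  add 228.54.0.0/16 -> H3 at depth 16
  lookup 30.11.198.108: bits 0 walk d0:H6→d1:- -> H6
  add 0.0.0.0/0 -> H2 at depth 0
  add 228.54.112.0/21 -> H0 at depth 21
  del 228.54.116.0/24 (clear depth 24)
  del 228.54.0.0/16 (clear depth 16)
  lookup 228.54.112.139: bits 111001000011011001110 walk d0:H2→d1:-→d2:-→d3:-→d4:-→d5:-→d6:-→d7:-→d8:-→d9:-→d10:-→d11:-→d12:H4→d13:-→d14:-→d15:-→d16:-→d17:-→d18:-→d19:-→d20:-→d21:H0 -> H0
  add 121.127.3.0/24 -> H3 at depth 24
  add 121.127.3.0/24 -> H4 at depth 24
  add 0.0.0.0/0 -> H5 at depth 0
  add 121.127.3.80/28 -> H4 at depth 28

== LOOKUPS ==
["H7","H7","H7","H7","H7","H6","H0"]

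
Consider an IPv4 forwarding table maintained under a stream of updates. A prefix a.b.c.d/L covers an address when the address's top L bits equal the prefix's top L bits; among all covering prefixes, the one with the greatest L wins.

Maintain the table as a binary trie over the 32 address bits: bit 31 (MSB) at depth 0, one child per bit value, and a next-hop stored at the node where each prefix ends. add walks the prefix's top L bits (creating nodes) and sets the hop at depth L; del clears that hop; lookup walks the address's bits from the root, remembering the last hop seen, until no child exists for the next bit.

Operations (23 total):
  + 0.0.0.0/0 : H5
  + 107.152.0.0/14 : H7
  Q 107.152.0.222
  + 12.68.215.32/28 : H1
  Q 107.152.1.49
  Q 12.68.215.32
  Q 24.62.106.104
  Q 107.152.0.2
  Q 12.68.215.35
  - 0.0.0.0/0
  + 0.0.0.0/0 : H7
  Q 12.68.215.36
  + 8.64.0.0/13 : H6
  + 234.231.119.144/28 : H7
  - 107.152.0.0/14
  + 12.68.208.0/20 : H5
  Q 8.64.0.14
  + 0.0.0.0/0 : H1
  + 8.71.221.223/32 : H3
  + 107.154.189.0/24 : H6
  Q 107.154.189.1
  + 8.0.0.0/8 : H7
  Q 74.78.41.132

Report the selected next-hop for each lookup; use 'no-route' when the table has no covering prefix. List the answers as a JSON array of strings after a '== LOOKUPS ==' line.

Trace:
  add 0.0.0.0/0 -> H5 at depth 0
  add 107.152.0.0/14 -> H7 at depth 14
  ? 107.152.0.222  path d0:H5→d1:-→d2:-→d3:-→d4:-→d5:-→d6:-→d7:-→d8:-→d9:-→d10:-→d11:-→d12:-→d13:-→d14:H7  best=H7
  add 12.68.215.32/28 -> H1 at depth 28
  ? 107.152.1.49  path d0:H5→d1:-→d2:-→d3:-→d4:-→d5:-→d6:-→d7:-→d8:-→d9:-→d10:-→d11:-→d12:-→d13:-→d14:H7  best=H7
  ? 12.68.215.32  path d0:H5→d1:-→d2:-→d3:-→d4:-→d5:-→d6:-→d7:-→d8:-→d9:-→d10:-→d11:-→d12:-→d13:-→d14:-→d15:-→d16:-→d17:-→d18:-→d19:-→d20:-→d21:-→d22:-→d23:-→d24:-→d25:-→d26:-→d27:-→d28:H1  best=H1
  ? 24.62.106.104  path d0:H5→d1:-→d2:-→d3:-  best=H5
  ? 107.152.0.2  path d0:H5→d1:-→d2:-→d3:-→d4:-→d5:-→d6:-→d7:-→d8:-→d9:-→d10:-→d11:-→d12:-→d13:-→d14:H7  best=H7
  ? 12.68.215.35  path d0:H5→d1:-→d2:-→d3:-→d4:-→d5:-→d6:-→d7:-→d8:-→d9:-→d10:-→d11:-→d12:-→d13:-→d14:-→d15:-→d16:-→d17:-→d18:-→d19:-→d20:-→d21:-→d22:-→d23:-→d24:-→d25:-→d26:-→d27:-→d28:H1  best=H1
  - 0.0.0.0/0 clear@0
  add 0.0.0.0/0 -> H7 at depth 0
  ? 12.68.215.36  path d0:H7→d1:-→d2:-→d3:-→d4:-→d5:-→d6:-→d7:-→d8:-→d9:-→d10:-→d11:-→d12:-→d13:-→d14:-→d15:-→d16:-→d17:-→d18:-→d19:-→d20:-→d21:-→d22:-→d23:-→d24:-→d25:-→d26:-→d27:-→d28:H1  best=H1
  add 8.64.0.0/13 -> H6 at depth 13
  add 234.231.119.144/28 -> H7 at depth 28
  - 107.152.0.0/14 clear@14
  add 12.68.208.0/20 -> H5 at depth 20
  ? 8.64.0.14  path d0:H7→d1:-→d2:-→d3:-→d4:-→d5:-→d6:-→d7:-→d8:-→d9:-→d10:-→d11:-→d12:-→d13:H6  best=H6
  add 0.0.0.0/0 -> H1 at depth 0
  add 8.71.221.223/32 -> H3 at depth 32
  add 107.154.189.0/24 -> H6 at depth 24
  ? 107.154.189.1  path d0:H1→d1:-→d2:-→d3:-→d4:-→d5:-→d6:-→d7:-→d8:-→d9:-→d10:-→d11:-→d12:-→d13:-→d14:-→d15:-→d16:-→d17:-→d18:-→d19:-→d20:-→d21:-→d22:-→d23:-→d24:H6  best=H6
  add 8.0.0.0/8 -> H7 at depth 8
  ? 74.78.41.132  path d0:H1→d1:-→d2:-  best=H1

== LOOKUPS ==
["H7","H7","H1","H5","H7","H1","H1","H6","H6","H1"]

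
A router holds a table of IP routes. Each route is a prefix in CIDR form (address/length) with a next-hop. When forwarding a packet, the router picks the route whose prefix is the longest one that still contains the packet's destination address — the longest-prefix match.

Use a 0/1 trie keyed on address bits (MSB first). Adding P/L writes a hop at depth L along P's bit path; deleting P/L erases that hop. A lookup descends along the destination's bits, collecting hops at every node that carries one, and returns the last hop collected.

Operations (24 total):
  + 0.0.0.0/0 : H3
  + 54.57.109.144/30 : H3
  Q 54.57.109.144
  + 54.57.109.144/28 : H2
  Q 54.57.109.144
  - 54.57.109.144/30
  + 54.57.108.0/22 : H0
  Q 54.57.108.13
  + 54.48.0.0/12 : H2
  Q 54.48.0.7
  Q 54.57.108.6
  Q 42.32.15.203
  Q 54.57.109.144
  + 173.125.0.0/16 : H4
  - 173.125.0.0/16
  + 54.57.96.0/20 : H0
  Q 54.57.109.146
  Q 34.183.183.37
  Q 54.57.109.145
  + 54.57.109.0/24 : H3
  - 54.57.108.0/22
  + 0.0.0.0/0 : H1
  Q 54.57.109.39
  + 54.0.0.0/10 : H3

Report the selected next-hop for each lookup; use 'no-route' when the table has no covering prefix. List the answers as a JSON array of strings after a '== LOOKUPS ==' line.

Apply in order:
  add 0.0.0.0/0 -> H3 at depth 0
  add 54.57.109.144/30 -> H3 at depth 30
  ? 54.57.109.144  path d0:H3→d1:-→d2:-→d3:-→d4:-→d5:-→d6:-→d7:-→d8:-→d9:-→d10:-→d11:-→d12:-→d13:-→d14:-→d15:-→d16:-→d17:-→d18:-→d19:-→d20:-→d21:-→d22:-→d23:-→d24:-→d25:-→d26:-→d27:-→d28:-→d29:-→d30:H3  best=H3
  add 54.57.109.144/28 -> H2 at depth 28
  ? 54.57.109.144  path d0:H3→d1:-→d2:-→d3:-→d4:-→d5:-→d6:-→d7:-→d8:-→d9:-→d10:-→d11:-→d12:-→d13:-→d14:-→d15:-→d16:-→d17:-→d18:-→d19:-→d20:-→d21:-→d22:-→d23:-→d24:-→d25:-→d26:-→d27:-→d28:H2→d29:-→d30:H3  best=H3
  del 54.57.109.144/30 (clear depth 30)
  add 54.57.108.0/22 -> H0 at depth 22
  ? 54.57.108.13  path d0:H3→d1:-→d2:-→d3:-→d4:-→d5:-→d6:-→d7:-→d8:-→d9:-→d10:-→d11:-→d12:-→d13:-→d14:-→d15:-→d16:-→d17:-→d18:-→d19:-→d20:-→d21:-→d22:H0→d23:-  best=H0
  add 54.48.0.0/12 -> H2 at depth 12
  ? 54.48.0.7  path d0:H3→d1:-→d2:-→d3:-→d4:-→d5:-→d6:-→d7:-→d8:-→d9:-→d10:-→d11:-→d12:H2  best=H2
  ? 54.57.108.6  path d0:H3→d1:-→d2:-→d3:-→d4:-→d5:-→d6:-→d7:-→d8:-→d9:-→d10:-→d11:-→d12:H2→d13:-→d14:-→d15:-→d16:-→d17:-→d18:-→d19:-→d20:-→d21:-→d22:H0→d23:-  best=H0
  ? 42.32.15.203  path d0:H3→d1:-→d2:-→d3:-  best=H3
  ? 54.57.109.144  path d0:H3→d1:-→d2:-→d3:-→d4:-→d5:-→d6:-→d7:-→d8:-→d9:-→d10:-→d11:-→d12:H2→d13:-→d14:-→d15:-→d16:-→d17:-→d18:-→d19:-→d20:-→d21:-→d22:H0→d23:-→d24:-→d25:-→d26:-→d27:-→d28:H2→d29:-→d30:-  best=H2
  add 173.125.0.0/16 -> H4 at depth 16
  del 173.125.0.0/16 (clear depth 16)
  add 54.57.96.0/20 -> H0 at depth 20
  ? 54.57.109.146  path d0:H3→d1:-→d2:-→d3:-→d4:-→d5:-→d6:-→d7:-→d8:-→d9:-→d10:-→d11:-→d12:H2→d13:-→d14:-→d15:-→d16:-→d17:-→d18:-→d19:-→d20:H0→d21:-→d22:H0→d23:-→d24:-→d25:-→d26:-→d27:-→d28:H2→d29:-→d30:-  best=H2
  ? 34.183.183.37  path d0:H3→d1:-→d2:-→d3:-  best=H3
  ? 54.57.109.145  path d0:H3→d1:-→d2:-→d3:-→d4:-→d5:-→d6:-→d7:-→d8:-→d9:-→d10:-→d11:-→d12:H2→d13:-→d14:-→d15:-→d16:-→d17:-→d18:-→d19:-→d20:H0→d21:-→d22:H0→d23:-→d24:-→d25:-→d26:-→d27:-→d28:H2→d29:-→d30:-  best=H2
  add 54.57.109.0/24 -> H3 at depth 24
  del 54.57.108.0/22 (clear depth 22)
  add 0.0.0.0/0 -> H1 at depth 0
  ? 54.57.109.39  path d0:H1→d1:-→d2:-→d3:-→d4:-→d5:-→d6:-→d7:-→d8:-→d9:-→d10:-→d11:-→d12:H2→d13:-→d14:-→d15:-→d16:-→d17:-→d18:-→d19:-→d20:H0→d21:-→d22:-→d23:-→d24:H3  best=H3
  add 54.0.0.0/10 -> H3 at depth 10

== LOOKUPS ==
["H3","H3","H0","H2","H0","H3","H2","H2","H3","H2","H3"]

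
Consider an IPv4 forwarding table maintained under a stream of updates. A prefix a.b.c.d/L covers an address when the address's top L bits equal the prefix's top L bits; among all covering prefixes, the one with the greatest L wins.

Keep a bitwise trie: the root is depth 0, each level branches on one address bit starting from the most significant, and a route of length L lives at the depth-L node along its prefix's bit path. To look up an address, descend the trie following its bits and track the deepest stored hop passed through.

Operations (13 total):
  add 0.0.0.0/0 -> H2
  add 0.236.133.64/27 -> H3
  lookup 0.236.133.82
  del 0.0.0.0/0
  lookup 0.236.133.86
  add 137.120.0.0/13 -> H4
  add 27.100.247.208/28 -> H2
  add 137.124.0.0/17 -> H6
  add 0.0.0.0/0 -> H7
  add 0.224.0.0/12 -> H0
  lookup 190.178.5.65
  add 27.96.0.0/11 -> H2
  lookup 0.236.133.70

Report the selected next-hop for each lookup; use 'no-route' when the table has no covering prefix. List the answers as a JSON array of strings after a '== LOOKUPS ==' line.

Apply in order:
  + 0.0.0.0/0 (H2) depth=0
  + 0.236.133.64/27 (H3) depth=27
  Q 0.236.133.82: descend 000000001110110010000101010 ; hops seen [H2,H3] ; pick H3
  - 0.0.0.0/0 clear@0
  Q 0.236.133.86: descend 000000001110110010000101010 ; hops seen [H3] ; pick H3
  + 137.120.0.0/13 (H4) depth=13
  + 27.100.247.208/28 (H2) depth=28
  + 137.124.0.0/17 (H6) depth=17
  + 0.0.0.0/0 (H7) depth=0
  + 0.224.0.0/12 (H0) depth=12
  Q 190.178.5.65: descend 10 ; hops seen [H7] ; pick H7
  + 27.96.0.0/11 (H2) depth=11
  Q 0.236.133.70: descend 000000001110110010000101010 ; hops seen [H7,H0,H3] ; pick H3

== LOOKUPS ==
["H3","H3","H7","H3"]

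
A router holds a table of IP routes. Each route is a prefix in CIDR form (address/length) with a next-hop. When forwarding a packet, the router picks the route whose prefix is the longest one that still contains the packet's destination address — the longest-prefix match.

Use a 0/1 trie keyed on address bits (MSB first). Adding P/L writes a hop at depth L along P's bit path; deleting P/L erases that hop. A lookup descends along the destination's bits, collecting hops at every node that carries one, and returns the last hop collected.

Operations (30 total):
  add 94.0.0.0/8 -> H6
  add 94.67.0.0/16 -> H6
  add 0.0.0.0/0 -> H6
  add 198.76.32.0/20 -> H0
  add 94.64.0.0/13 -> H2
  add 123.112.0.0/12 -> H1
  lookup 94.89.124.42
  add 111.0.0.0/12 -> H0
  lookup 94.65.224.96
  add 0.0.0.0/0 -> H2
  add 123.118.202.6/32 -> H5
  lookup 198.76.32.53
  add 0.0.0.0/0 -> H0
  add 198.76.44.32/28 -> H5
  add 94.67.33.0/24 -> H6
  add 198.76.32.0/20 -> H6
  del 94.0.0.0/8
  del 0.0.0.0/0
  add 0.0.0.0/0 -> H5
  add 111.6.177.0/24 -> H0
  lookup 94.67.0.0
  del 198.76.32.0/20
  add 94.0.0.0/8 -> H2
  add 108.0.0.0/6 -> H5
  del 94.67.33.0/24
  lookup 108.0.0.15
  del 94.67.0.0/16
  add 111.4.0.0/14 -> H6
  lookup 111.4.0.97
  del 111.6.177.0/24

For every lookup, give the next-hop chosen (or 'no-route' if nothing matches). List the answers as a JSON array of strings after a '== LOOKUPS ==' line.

Apply in order:
  + 94.0.0.0/8 (H6) depth=8
  + 94.67.0.0/16 (H6) depth=16
  + 0.0.0.0/0 (H6) depth=0
  + 198.76.32.0/20 (H0) depth=20
  + 94.64.0.0/13 (H2) depth=13
  + 123.112.0.0/12 (H1) depth=12
  ? 94.89.124.42  path d0:H6→d1:-→d2:-→d3:-→d4:-→d5:-→d6:-→d7:-→d8:H6→d9:-→d10:-→d11:-  best=H6
  + 111.0.0.0/12 (H0) depth=12
  ? 94.65.224.96  path d0:H6→d1:-→d2:-→d3:-→d4:-→d5:-→d6:-→d7:-→d8:H6→d9:-→d10:-→d11:-→d12:-→d13:H2→d14:-  best=H2
  + 0.0.0.0/0 (H2) depth=0
  + 123.118.202.6/32 (H5) depth=32
  ? 198.76.32.53  path d0:H2→d1:-→d2:-→d3:-→d4:-→d5:-→d6:-→d7:-→d8:-→d9:-→d10:-→d11:-→d12:-→d13:-→d14:-→d15:-→d16:-→d17:-→d18:-→d19:-→d20:H0  best=H0
  + 0.0.0.0/0 (H0) depth=0
  + 198.76.44.32/28 (H5) depth=28
  + 94.67.33.0/24 (H6) depth=24
  + 198.76.32.0/20 (H6) depth=20
  del 94.0.0.0/8 (clear depth 8)
  del 0.0.0.0/0 (clear depth 0)
  + 0.0.0.0/0 (H5) depth=0
  + 111.6.177.0/24 (H0) depth=24
  ? 94.67.0.0  path d0:H5→d1:-→d2:-→d3:-→d4:-→d5:-→d6:-→d7:-→d8:-→d9:-→d10:-→d11:-→d12:-→d13:H2→d14:-→d15:-→d16:H6→d17:-→d18:-  best=H6
  del 198.76.32.0/20 (clear depth 20)
  + 94.0.0.0/8 (H2) depth=8
  + 108.0.0.0/6 (H5) depth=6
  del 94.67.33.0/24 (clear depth 24)
  ? 108.0.0.15  path d0:H5→d1:-→d2:-→d3:-→d4:-→d5:-→d6:H5  best=H5
  del 94.67.0.0/16 (clear depth 16)
  + 111.4.0.0/14 (H6) depth=14
  ? 111.4.0.97  path d0:H5→d1:-→d2:-→d3:-→d4:-→d5:-→d6:H5→d7:-→d8:-→d9:-→d10:-→d11:-→d12:H0→d13:-→d14:H6  best=H6
  del 111.6.177.0/24 (clear depth 24)

== LOOKUPS ==
["H6","H2","H0","H6","H5","H6"]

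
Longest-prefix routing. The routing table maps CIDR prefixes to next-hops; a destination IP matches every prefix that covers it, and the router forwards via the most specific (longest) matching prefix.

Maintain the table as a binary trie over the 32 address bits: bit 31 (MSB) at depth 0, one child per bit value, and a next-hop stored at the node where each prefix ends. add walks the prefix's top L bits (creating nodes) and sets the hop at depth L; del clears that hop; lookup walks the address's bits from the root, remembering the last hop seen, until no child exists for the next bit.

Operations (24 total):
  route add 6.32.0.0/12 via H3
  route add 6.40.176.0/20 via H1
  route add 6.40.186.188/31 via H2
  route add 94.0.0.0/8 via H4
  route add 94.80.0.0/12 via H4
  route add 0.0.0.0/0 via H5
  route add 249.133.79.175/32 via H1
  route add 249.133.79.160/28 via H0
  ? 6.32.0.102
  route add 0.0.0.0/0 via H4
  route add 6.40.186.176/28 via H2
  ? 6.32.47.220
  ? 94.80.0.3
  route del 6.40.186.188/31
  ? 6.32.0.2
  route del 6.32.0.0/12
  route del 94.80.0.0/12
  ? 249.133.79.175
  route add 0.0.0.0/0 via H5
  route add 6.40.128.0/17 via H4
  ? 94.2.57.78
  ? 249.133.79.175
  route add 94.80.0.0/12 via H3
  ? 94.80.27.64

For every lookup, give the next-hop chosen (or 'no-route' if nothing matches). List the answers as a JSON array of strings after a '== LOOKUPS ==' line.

Apply in order:
  + 6.32.0.0/12 (H3) depth=12
  + 6.40.176.0/20 (H1) depth=20
  + 6.40.186.188/31 (H2) depth=31
  + 94.0.0.0/8 (H4) depth=8
  + 94.80.0.0/12 (H4) depth=12
  + 0.0.0.0/0 (H5) depth=0
  + 249.133.79.175/32 (H1) depth=32
  + 249.133.79.160/28 (H0) depth=28
  lookup 6.32.0.102: bits 000001100010 walk d0:H5→d1:-→d2:-→d3:-→d4:-→d5:-→d6:-→d7:-→d8:-→d9:-→d10:-→d11:-→d12:H3 -> H3
  + 0.0.0.0/0 (H4) depth=0
  + 6.40.186.176/28 (H2) depth=28
  lookup 6.32.47.220: bits 000001100010 walk d0:H4→d1:-→d2:-→d3:-→d4:-→d5:-→d6:-→d7:-→d8:-→d9:-→d10:-→d11:-→d12:H3 -> H3
  lookup 94.80.0.3: bits 010111100101 walk d0:H4→d1:-→d2:-→d3:-→d4:-→d5:-→d6:-→d7:-→d8:H4→d9:-→d10:-→d11:-→d12:H4 -> H4
  del 6.40.186.188/31 (clear depth 31)
  lookup 6.32.0.2: bits 000001100010 walk d0:H4→d1:-→d2:-→d3:-→d4:-→d5:-→d6:-→d7:-→d8:-→d9:-→d10:-→d11:-→d12:H3 -> H3
  del 6.32.0.0/12 (clear depth 12)
  del 94.80.0.0/12 (clear depth 12)
  lookup 249.133.79.175: bits 11111001100001010100111110101111 walk d0:H4→d1:-→d2:-→d3:-→d4:-→d5:-→d6:-→d7:-→d8:-→d9:-→d10:-→d11:-→d12:-→d13:-→d14:-→d15:-→d16:-→d17:-→d18:-→d19:-→d20:-→d21:-→d22:-→d23:-→d24:-→d25:-→d26:-→d27:-→d28:H0→d29:-→d30:-→d31:-→d32:H1 -> H1
  + 0.0.0.0/0 (H5) depth=0
  + 6.40.128.0/17 (H4) depth=17
  lookup 94.2.57.78: bits 010111100 walk d0:H5→d1:-→d2:-→d3:-→d4:-→d5:-→d6:-→d7:-→d8:H4→d9:- -> H4
  lookup 249.133.79.175: bits 11111001100001010100111110101111 walk d0:H5→d1:-→d2:-→d3:-→d4:-→d5:-→d6:-→d7:-→d8:-→d9:-→d10:-→d11:-→d12:-→d13:-→d14:-→d15:-→d16:-→d17:-→d18:-→d19:-→d20:-→d21:-→d22:-→d23:-→d24:-→d25:-→d26:-→d27:-→d28:H0→d29:-→d30:-→d31:-→d32:H1 -> H1
  + 94.80.0.0/12 (H3) depth=12
  lookup 94.80.27.64: bits 010111100101 walk d0:H5→d1:-→d2:-→d3:-→d4:-→d5:-→d6:-→d7:-→d8:H4→d9:-→d10:-→d11:-→d12:H3 -> H3

== LOOKUPS ==
["H3","H3","H4","H3","H1","H4","H1","H3"]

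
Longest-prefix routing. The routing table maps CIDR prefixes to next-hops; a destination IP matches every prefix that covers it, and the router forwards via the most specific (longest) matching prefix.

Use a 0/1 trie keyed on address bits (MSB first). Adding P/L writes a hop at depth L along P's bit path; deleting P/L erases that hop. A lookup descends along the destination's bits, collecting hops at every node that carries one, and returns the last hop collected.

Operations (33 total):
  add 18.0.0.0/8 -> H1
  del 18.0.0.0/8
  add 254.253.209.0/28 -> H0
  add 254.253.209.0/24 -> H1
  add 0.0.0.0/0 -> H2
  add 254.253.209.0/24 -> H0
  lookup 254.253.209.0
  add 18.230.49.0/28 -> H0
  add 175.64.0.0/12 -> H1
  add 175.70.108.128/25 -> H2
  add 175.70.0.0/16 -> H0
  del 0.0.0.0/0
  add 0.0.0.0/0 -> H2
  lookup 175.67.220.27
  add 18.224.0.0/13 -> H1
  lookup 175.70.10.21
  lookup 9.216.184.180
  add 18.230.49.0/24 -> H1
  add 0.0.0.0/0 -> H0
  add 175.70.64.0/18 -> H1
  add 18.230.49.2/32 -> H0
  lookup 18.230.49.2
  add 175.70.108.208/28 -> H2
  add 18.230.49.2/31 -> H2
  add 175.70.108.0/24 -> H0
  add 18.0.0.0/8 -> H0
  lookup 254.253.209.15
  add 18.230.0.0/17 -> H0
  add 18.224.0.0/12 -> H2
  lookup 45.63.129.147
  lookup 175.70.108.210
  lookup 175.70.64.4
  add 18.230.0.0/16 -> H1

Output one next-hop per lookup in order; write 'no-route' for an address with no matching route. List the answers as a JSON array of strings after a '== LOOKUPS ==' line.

Process each operation:
  add 18.0.0.0/8 -> H1 at depth 8
  - 18.0.0.0/8 clear@8
  add 254.253.209.0/28 -> H0 at depth 28
  add 254.253.209.0/24 -> H1 at depth 24
  add 0.0.0.0/0 -> H2 at depth 0
  add 254.253.209.0/24 -> H0 at depth 24
  Q 254.253.209.0: descend 1111111011111101110100010000 ; hops seen [H2,H0,H0] ; pick H0
  add 18.230.49.0/28 -> H0 at depth 28
  add 175.64.0.0/12 -> H1 at depth 12
  add 175.70.108.128/25 -> H2 at depth 25
  add 175.70.0.0/16 -> H0 at depth 16
  - 0.0.0.0/0 clear@0
  add 0.0.0.0/0 -> H2 at depth 0
  Q 175.67.220.27: descend 1010111101000 ; hops seen [H2,H1] ; pick H1
  add 18.224.0.0/13 -> H1 at depth 13
  Q 175.70.10.21: descend 10101111010001100 ; hops seen [H2,H1,H0] ; pick H0
  Q 9.216.184.180: descend 000 ; hops seen [H2] ; pick H2
  add 18.230.49.0/24 -> H1 at depth 24
  add 0.0.0.0/0 -> H0 at depth 0
  add 175.70.64.0/18 -> H1 at depth 18
  add 18.230.49.2/32 -> H0 at depth 32
  Q 18.230.49.2: descend 00010010111001100011000100000010 ; hops seen [H0,H1,H1,H0,H0] ; pick H0
  add 175.70.108.208/28 -> H2 at depth 28
  add 18.230.49.2/31 -> H2 at depth 31
  add 175.70.108.0/24 -> H0 at depth 24
  add 18.0.0.0/8 -> H0 at depth 8
  Q 254.253.209.15: descend 1111111011111101110100010000 ; hops seen [H0,H0,H0] ; pick H0
  add 18.230.0.0/17 -> H0 at depth 17
  add 18.224.0.0/12 -> H2 at depth 12
  Q 45.63.129.147: descend 00 ; hops seen [H0] ; pick H0
  Q 175.70.108.210: descend 1010111101000110011011001101 ; hops seen [H0,H1,H0,H1,H0,H2,H2] ; pick H2
  Q 175.70.64.4: descend 101011110100011001 ; hops seen [H0,H1,H0,H1] ; pick H1
  add 18.230.0.0/16 -> H1 at depth 16

== LOOKUPS ==
["H0","H1","H0","H2","H0","H0","H0","H2","H1"]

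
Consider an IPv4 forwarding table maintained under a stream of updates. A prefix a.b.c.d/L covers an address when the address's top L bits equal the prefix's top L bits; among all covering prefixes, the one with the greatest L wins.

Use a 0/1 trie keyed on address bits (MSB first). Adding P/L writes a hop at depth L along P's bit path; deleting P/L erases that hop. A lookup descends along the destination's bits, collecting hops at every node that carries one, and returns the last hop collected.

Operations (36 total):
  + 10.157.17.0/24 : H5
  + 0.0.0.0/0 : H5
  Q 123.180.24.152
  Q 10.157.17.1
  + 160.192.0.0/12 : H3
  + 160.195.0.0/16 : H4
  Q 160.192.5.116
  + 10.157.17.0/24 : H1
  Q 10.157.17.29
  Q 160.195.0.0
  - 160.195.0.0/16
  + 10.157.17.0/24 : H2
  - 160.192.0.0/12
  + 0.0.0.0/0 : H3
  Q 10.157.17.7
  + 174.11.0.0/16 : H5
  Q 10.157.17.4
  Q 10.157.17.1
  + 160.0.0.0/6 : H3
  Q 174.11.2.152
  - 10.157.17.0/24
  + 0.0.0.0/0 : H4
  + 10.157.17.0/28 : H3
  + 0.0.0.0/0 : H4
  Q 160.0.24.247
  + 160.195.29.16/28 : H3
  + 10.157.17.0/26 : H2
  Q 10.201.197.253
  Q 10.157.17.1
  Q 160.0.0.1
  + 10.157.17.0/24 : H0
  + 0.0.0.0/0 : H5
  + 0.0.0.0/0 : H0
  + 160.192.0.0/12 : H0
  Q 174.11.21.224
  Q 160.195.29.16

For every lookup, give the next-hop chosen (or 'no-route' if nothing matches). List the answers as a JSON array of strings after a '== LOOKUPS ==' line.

Trace:
  add 10.157.17.0/24 -> H5 at depth 24
  add 0.0.0.0/0 -> H5 at depth 0
  lookup 123.180.24.152: bits 0 walk d0:H5→d1:- -> H5
  lookup 10.157.17.1: bits 000010101001110100010001 walk d0:H5→d1:-→d2:-→d3:-→d4:-→d5:-→d6:-→d7:-→d8:-→d9:-→d10:-→d11:-→d12:-→d13:-→d14:-→d15:-→d16:-→d17:-→d18:-→d19:-→d20:-→d21:-→d22:-→d23:-→d24:H5 -> H5
  add 160.192.0.0/12 -> H3 at depth 12
  add 160.195.0.0/16 -> H4 at depth 16
  lookup 160.192.5.116: bits 10100000110000 walk d0:H5→d1:-→d2:-→d3:-→d4:-→d5:-→d6:-→d7:-→d8:-→d9:-→d10:-→d11:-→d12:H3→d13:-→d14:- -> H3
  add 10.157.17.0/24 -> H1 at depth 24
  lookup 10.157.17.29: bits 000010101001110100010001 walk d0:H5→d1:-→d2:-→d3:-→d4:-→d5:-→d6:-→d7:-→d8:-→d9:-→d10:-→d11:-→d12:-→d13:-→d14:-→d15:-→d16:-→d17:-→d18:-→d19:-→d20:-→d21:-→d22:-→d23:-→d24:H1 -> H1
  lookup 160.195.0.0: bits 1010000011000011 walk d0:H5→d1:-→d2:-→d3:-→d4:-→d5:-→d6:-→d7:-→d8:-→d9:-→d10:-→d11:-→d12:H3→d13:-→d14:-→d15:-→d16:H4 -> H4
  - 160.195.0.0/16 clear@16
  add 10.157.17.0/24 -> H2 at depth 24
  - 160.192.0.0/12 clear@12
  add 0.0.0.0/0 -> H3 at depth 0
  lookup 10.157.17.7: bits 000010101001110100010001 walk d0:H3→d1:-→d2:-→d3:-→d4:-→d5:-→d6:-→d7:-→d8:-→d9:-→d10:-→d11:-→d12:-→d13:-→d14:-→d15:-→d16:-→d17:-→d18:-→d19:-→d20:-→d21:-→d22:-→d23:-→d24:H2 -> H2
  add 174.11.0.0/16 -> H5 at depth 16
  lookup 10.157.17.4: bits 000010101001110100010001 walk d0:H3→d1:-→d2:-→d3:-→d4:-→d5:-→d6:-→d7:-→d8:-→d9:-→d10:-→d11:-→d12:-→d13:-→d14:-→d15:-→d16:-→d17:-→d18:-→d19:-→d20:-→d21:-→d22:-→d23:-→d24:H2 -> H2
  lookup 10.157.17.1: bits 000010101001110100010001 walk d0:H3→d1:-→d2:-→d3:-→d4:-→d5:-→d6:-→d7:-→d8:-→d9:-→d10:-→d11:-→d12:-→d13:-→d14:-→d15:-→d16:-→d17:-→d18:-→d19:-→d20:-→d21:-→d22:-→d23:-→d24:H2 -> H2
  add 160.0.0.0/6 -> H3 at depth 6
  lookup 174.11.2.152: bits 1010111000001011 walk d0:H3→d1:-→d2:-→d3:-→d4:-→d5:-→d6:-→d7:-→d8:-→d9:-→d10:-→d11:-→d12:-→d13:-→d14:-→d15:-→d16:H5 -> H5
  - 10.157.17.0/24 clear@24
  add 0.0.0.0/0 -> H4 at depth 0
  add 10.157.17.0/28 -> H3 at depth 28
  add 0.0.0.0/0 -> H4 at depth 0
  lookup 160.0.24.247: bits 10100000 walk d0:H4→d1:-→d2:-→d3:-→d4:-→d5:-→d6:H3→d7:-→d8:- -> H3
  add 160.195.29.16/28 -> H3 at depth 28
  add 10.157.17.0/26 -> H2 at depth 26
  lookup 10.201.197.253: bits 000010101 walk d0:H4→d1:-→d2:-→d3:-→d4:-→d5:-→d6:-→d7:-→d8:-→d9:- -> H4
  lookup 10.157.17.1: bits 0000101010011101000100010000 walk d0:H4→d1:-→d2:-→d3:-→d4:-→d5:-→d6:-→d7:-→d8:-→d9:-→d10:-→d11:-→d12:-→d13:-→d14:-→d15:-→d16:-→d17:-→d18:-→d19:-→d20:-→d21:-→d22:-→d23:-→d24:-→d25:-→d26:H2→d27:-→d28:H3 -> H3
  lookup 160.0.0.1: bits 10100000 walk d0:H4→d1:-→d2:-→d3:-→d4:-→d5:-→d6:H3→d7:-→d8:- -> H3
  add 10.157.17.0/24 -> H0 at depth 24
  add 0.0.0.0/0 -> H5 at depth 0
  add 0.0.0.0/0 -> H0 at depth 0
  add 160.192.0.0/12 -> H0 at depth 12
  lookup 174.11.21.224: bits 1010111000001011 walk d0:H0→d1:-→d2:-→d3:-→d4:-→d5:-→d6:-→d7:-→d8:-→d9:-→d10:-→d11:-→d12:-→d13:-→d14:-→d15:-→d16:H5 -> H5
  lookup 160.195.29.16: bits 1010000011000011000111010001 walk d0:H0→d1:-→d2:-→d3:-→d4:-→d5:-→d6:H3→d7:-→d8:-→d9:-→d10:-→d11:-→d12:H0→d13:-→d14:-→d15:-→d16:-→d17:-→d18:-→d19:-→d20:-→d21:-→d22:-→d23:-→d24:-→d25:-→d26:-→d27:-→d28:H3 -> H3

== LOOKUPS ==
["H5","H5","H3","H1","H4","H2","H2","H2","H5","H3","H4","H3","H3","H5","H3"]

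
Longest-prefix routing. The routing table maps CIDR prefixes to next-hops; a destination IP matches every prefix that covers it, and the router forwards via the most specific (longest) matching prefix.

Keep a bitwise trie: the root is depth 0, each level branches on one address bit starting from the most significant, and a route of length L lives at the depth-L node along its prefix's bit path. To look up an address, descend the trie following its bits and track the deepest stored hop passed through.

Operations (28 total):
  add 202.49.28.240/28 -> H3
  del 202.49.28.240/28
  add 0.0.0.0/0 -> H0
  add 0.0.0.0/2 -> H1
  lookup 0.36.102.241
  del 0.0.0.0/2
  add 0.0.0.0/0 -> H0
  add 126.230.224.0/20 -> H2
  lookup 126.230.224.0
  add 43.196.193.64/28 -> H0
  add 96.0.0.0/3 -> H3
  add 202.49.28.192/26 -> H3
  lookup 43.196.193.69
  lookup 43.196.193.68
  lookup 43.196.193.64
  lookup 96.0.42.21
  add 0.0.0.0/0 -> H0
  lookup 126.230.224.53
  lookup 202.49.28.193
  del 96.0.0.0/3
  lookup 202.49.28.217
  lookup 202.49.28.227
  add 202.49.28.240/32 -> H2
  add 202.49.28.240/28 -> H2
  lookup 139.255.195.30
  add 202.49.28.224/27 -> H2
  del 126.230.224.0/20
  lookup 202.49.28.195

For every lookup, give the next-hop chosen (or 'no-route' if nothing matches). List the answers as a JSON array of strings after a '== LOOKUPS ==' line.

Apply in order:
  + 202.49.28.240/28 (H3) depth=28
  del 202.49.28.240/28 (clear depth 28)
  + 0.0.0.0/0 (H0) depth=0
  + 0.0.0.0/2 (H1) depth=2
  ? 0.36.102.241  path d0:H0→d1:-→d2:H1  best=H1
  del 0.0.0.0/2 (clear depth 2)
  + 0.0.0.0/0 (H0) depth=0
  + 126.230.224.0/20 (H2) depth=20
  ? 126.230.224.0  path d0:H0→d1:-→d2:-→d3:-→d4:-→d5:-→d6:-→d7:-→d8:-→d9:-→d10:-→d11:-→d12:-→d13:-→d14:-→d15:-→d16:-→d17:-→d18:-→d19:-→d20:H2  best=H2
  + 43.196.193.64/28 (H0) depth=28
  + 96.0.0.0/3 (H3) depth=3
  + 202.49.28.192/26 (H3) depth=26
  ? 43.196.193.69  path d0:H0→d1:-→d2:-→d3:-→d4:-→d5:-→d6:-→d7:-→d8:-→d9:-→d10:-→d11:-→d12:-→d13:-→d14:-→d15:-→d16:-→d17:-→d18:-→d19:-→d20:-→d21:-→d22:-→d23:-→d24:-→d25:-→d26:-→d27:-→d28:H0  best=H0
  ? 43.196.193.68  path d0:H0→d1:-→d2:-→d3:-→d4:-→d5:-→d6:-→d7:-→d8:-→d9:-→d10:-→d11:-→d12:-→d13:-→d14:-→d15:-→d16:-→d17:-→d18:-→d19:-→d20:-→d21:-→d22:-→d23:-→d24:-→d25:-→d26:-→d27:-→d28:H0  best=H0
  ? 43.196.193.64  path d0:H0→d1:-→d2:-→d3:-→d4:-→d5:-→d6:-→d7:-→d8:-→d9:-→d10:-→d11:-→d12:-→d13:-→d14:-→d15:-→d16:-→d17:-→d18:-→d19:-→d20:-→d21:-→d22:-→d23:-→d24:-→d25:-→d26:-→d27:-→d28:H0  best=H0
  ? 96.0.42.21  path d0:H0→d1:-→d2:-→d3:H3  best=H3
  + 0.0.0.0/0 (H0) depth=0
  ? 126.230.224.53  path d0:H0→d1:-→d2:-→d3:H3→d4:-→d5:-→d6:-→d7:-→d8:-→d9:-→d10:-→d11:-→d12:-→d13:-→d14:-→d15:-→d16:-→d17:-→d18:-→d19:-→d20:H2  best=H2
  ? 202.49.28.193  path d0:H0→d1:-→d2:-→d3:-→d4:-→d5:-→d6:-→d7:-→d8:-→d9:-→d10:-→d11:-→d12:-→d13:-→d14:-→d15:-→d16:-→d17:-→d18:-→d19:-→d20:-→d21:-→d22:-→d23:-→d24:-→d25:-→d26:H3  best=H3
  del 96.0.0.0/3 (clear depth 3)
  ? 202.49.28.217  path d0:H0→d1:-→d2:-→d3:-→d4:-→d5:-→d6:-→d7:-→d8:-→d9:-→d10:-→d11:-→d12:-→d13:-→d14:-→d15:-→d16:-→d17:-→d18:-→d19:-→d20:-→d21:-→d22:-→d23:-→d24:-→d25:-→d26:H3  best=H3
  ? 202.49.28.227  path d0:H0→d1:-→d2:-→d3:-→d4:-→d5:-→d6:-→d7:-→d8:-→d9:-→d10:-→d11:-→d12:-→d13:-→d14:-→d15:-→d16:-→d17:-→d18:-→d19:-→d20:-→d21:-→d22:-→d23:-→d24:-→d25:-→d26:H3→d27:-  best=H3
  + 202.49.28.240/32 (H2) depth=32
  + 202.49.28.240/28 (H2) depth=28
  ? 139.255.195.30  path d0:H0→d1:-  best=H0
  + 202.49.28.224/27 (H2) depth=27
  del 126.230.224.0/20 (clear depth 20)
  ? 202.49.28.195  path d0:H0→d1:-→d2:-→d3:-→d4:-→d5:-→d6:-→d7:-→d8:-→d9:-→d10:-→d11:-→d12:-→d13:-→d14:-→d15:-→d16:-→d17:-→d18:-→d19:-→d20:-→d21:-→d22:-→d23:-→d24:-→d25:-→d26:H3  best=H3

== LOOKUPS ==
["H1","H2","H0","H0","H0","H3","H2","H3","H3","H3","H0","H3"]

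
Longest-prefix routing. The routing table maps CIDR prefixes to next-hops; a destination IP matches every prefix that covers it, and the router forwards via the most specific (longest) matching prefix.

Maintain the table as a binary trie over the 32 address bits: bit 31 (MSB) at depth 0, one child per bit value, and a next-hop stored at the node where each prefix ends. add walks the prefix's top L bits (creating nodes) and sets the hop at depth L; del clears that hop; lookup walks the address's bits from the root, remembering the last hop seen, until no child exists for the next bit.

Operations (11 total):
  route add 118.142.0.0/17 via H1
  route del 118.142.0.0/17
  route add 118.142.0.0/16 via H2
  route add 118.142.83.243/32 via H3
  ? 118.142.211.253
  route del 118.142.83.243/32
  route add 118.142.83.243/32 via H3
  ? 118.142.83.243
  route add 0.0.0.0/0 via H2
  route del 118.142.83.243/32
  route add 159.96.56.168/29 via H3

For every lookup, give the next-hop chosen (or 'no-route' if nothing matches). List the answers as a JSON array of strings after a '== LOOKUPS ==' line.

Process each operation:
  + 118.142.0.0/17 (H1) depth=17
  del 118.142.0.0/17 (clear depth 17)
  + 118.142.0.0/16 (H2) depth=16
  + 118.142.83.243/32 (H3) depth=32
  Q 118.142.211.253: descend 0111011010001110 ; hops seen [H2] ; pick H2
  del 118.142.83.243/32 (clear depth 32)
  + 118.142.83.243/32 (H3) depth=32
  Q 118.142.83.243: descend 01110110100011100101001111110011 ; hops seen [H2,H3] ; pick H3
  + 0.0.0.0/0 (H2) depth=0
  del 118.142.83.243/32 (clear depth 32)
  + 159.96.56.168/29 (H3) depth=29

== LOOKUPS ==
["H2","H3"]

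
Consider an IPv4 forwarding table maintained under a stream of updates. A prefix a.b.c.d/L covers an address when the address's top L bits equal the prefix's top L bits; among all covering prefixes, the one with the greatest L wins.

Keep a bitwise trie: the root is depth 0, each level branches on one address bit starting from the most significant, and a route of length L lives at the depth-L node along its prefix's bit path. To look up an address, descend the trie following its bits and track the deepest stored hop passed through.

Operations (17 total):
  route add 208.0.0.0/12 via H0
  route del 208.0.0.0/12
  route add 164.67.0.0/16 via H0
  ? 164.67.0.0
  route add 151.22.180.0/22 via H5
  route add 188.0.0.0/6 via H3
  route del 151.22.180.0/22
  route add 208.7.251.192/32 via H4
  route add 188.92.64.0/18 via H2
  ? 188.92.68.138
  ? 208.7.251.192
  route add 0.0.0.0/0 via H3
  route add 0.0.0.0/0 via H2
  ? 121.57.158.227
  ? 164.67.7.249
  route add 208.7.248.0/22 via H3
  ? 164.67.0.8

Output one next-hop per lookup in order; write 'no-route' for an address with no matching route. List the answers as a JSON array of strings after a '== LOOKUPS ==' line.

Apply in order:
  + 208.0.0.0/12 (H0) depth=12
  del 208.0.0.0/12 (clear depth 12)
  + 164.67.0.0/16 (H0) depth=16
  lookup 164.67.0.0: bits 1010010001000011 walk d0:-→d1:-→d2:-→d3:-→d4:-→d5:-→d6:-→d7:-→d8:-→d9:-→d10:-→d11:-→d12:-→d13:-→d14:-→d15:-→d16:H0 -> H0
  + 151.22.180.0/22 (H5) depth=22
  + 188.0.0.0/6 (H3) depth=6
  del 151.22.180.0/22 (clear depth 22)
  + 208.7.251.192/32 (H4) depth=32
  + 188.92.64.0/18 (H2) depth=18
  lookup 188.92.68.138: bits 101111000101110001 walk d0:-→d1:-→d2:-→d3:-→d4:-→d5:-→d6:H3→d7:-→d8:-→d9:-→d10:-→d11:-→d12:-→d13:-→d14:-→d15:-→d16:-→d17:-→d18:H2 -> H2
  lookup 208.7.251.192: bits 11010000000001111111101111000000 walk d0:-→d1:-→d2:-→d3:-→d4:-→d5:-→d6:-→d7:-→d8:-→d9:-→d10:-→d11:-→d12:-→d13:-→d14:-→d15:-→d16:-→d17:-→d18:-→d19:-→d20:-→d21:-→d22:-→d23:-→d24:-→d25:-→d26:-→d27:-→d28:-→d29:-→d30:-→d31:-→d32:H4 -> H4
  + 0.0.0.0/0 (H3) depth=0
  + 0.0.0.0/0 (H2) depth=0
  lookup 121.57.158.227: bits ε walk d0:H2 -> H2
  lookup 164.67.7.249: bits 1010010001000011 walk d0:H2→d1:-→d2:-→d3:-→d4:-→d5:-→d6:-→d7:-→d8:-→d9:-→d10:-→d11:-→d12:-→d13:-→d14:-→d15:-→d16:H0 -> H0
  + 208.7.248.0/22 (H3) depth=22
  lookup 164.67.0.8: bits 1010010001000011 walk d0:H2→d1:-→d2:-→d3:-→d4:-→d5:-→d6:-→d7:-→d8:-→d9:-→d10:-→d11:-→d12:-→d13:-→d14:-→d15:-→d16:H0 -> H0

== LOOKUPS ==
["H0","H2","H4","H2","H0","H0"]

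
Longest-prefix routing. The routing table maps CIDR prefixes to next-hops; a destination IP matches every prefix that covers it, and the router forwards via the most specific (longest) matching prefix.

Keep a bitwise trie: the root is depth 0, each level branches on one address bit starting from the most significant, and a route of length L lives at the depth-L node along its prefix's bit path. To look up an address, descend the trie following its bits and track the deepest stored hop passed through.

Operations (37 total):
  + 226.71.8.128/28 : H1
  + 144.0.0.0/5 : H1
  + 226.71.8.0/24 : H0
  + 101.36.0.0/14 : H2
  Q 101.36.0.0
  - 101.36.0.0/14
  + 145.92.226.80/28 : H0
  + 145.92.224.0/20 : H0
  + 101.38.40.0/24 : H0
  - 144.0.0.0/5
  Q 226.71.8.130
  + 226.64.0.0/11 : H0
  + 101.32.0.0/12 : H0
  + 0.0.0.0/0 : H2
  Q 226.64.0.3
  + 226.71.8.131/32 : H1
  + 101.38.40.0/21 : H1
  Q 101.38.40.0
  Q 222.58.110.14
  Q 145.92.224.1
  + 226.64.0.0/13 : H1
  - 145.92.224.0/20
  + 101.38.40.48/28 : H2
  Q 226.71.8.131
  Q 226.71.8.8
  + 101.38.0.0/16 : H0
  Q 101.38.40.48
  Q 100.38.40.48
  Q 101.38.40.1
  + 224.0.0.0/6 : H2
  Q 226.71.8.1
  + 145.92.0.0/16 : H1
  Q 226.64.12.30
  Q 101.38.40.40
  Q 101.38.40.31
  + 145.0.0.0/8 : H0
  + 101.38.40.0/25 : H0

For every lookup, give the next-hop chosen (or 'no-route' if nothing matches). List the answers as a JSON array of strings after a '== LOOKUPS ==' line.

Process each operation:
  + 226.71.8.128/28 (H1) depth=28
  + 144.0.0.0/5 (H1) depth=5
  + 226.71.8.0/24 (H0) depth=24
  + 101.36.0.0/14 (H2) depth=14
  lookup 101.36.0.0: bits 01100101001001 walk d0:-→d1:-→d2:-→d3:-→d4:-→d5:-→d6:-→d7:-→d8:-→d9:-→d10:-→d11:-→d12:-→d13:-→d14:H2 -> H2
  del 101.36.0.0/14 (clear depth 14)
  + 145.92.226.80/28 (H0) depth=28
  + 145.92.224.0/20 (H0) depth=20
  + 101.38.40.0/24 (H0) depth=24
  del 144.0.0.0/5 (clear depth 5)
  lookup 226.71.8.130: bits 1110001001000111000010001000 walk d0:-→d1:-→d2:-→d3:-→d4:-→d5:-→d6:-→d7:-→d8:-→d9:-→d10:-→d11:-→d12:-→d13:-→d14:-→d15:-→d16:-→d17:-→d18:-→d19:-→d20:-→d21:-→d22:-→d23:-→d24:H0→d25:-→d26:-→d27:-→d28:H1 -> H1
  + 226.64.0.0/11 (H0) depth=11
  + 101.32.0.0/12 (H0) depth=12
  + 0.0.0.0/0 (H2) depth=0
  lookup 226.64.0.3: bits 1110001001000 walk d0:H2→d1:-→d2:-→d3:-→d4:-→d5:-→d6:-→d7:-→d8:-→d9:-→d10:-→d11:H0→d12:-→d13:- -> H0
  + 226.71.8.131/32 (H1) depth=32
  + 101.38.40.0/21 (H1) depth=21
  lookup 101.38.40.0: bits 011001010010011000101000 walk d0:H2→d1:-→d2:-→d3:-→d4:-→d5:-→d6:-→d7:-→d8:-→d9:-→d10:-→d11:-→d12:H0→d13:-→d14:-→d15:-→d16:-→d17:-→d18:-→d19:-→d20:-→d21:H1→d22:-→d23:-→d24:H0 -> H0
  lookup 222.58.110.14: bits 11 walk d0:H2→d1:-→d2:- -> H2
  lookup 145.92.224.1: bits 1001000101011100111000 walk d0:H2→d1:-→d2:-→d3:-→d4:-→d5:-→d6:-→d7:-→d8:-→d9:-→d10:-→d11:-→d12:-→d13:-→d14:-→d15:-→d16:-→d17:-→d18:-→d19:-→d20:H0→d21:-→d22:- -> H0
  + 226.64.0.0/13 (H1) depth=13
  del 145.92.224.0/20 (clear depth 20)
  + 101.38.40.48/28 (H2) depth=28
  lookup 226.71.8.131: bits 11100010010001110000100010000011 walk d0:H2→d1:-→d2:-→d3:-→d4:-→d5:-→d6:-→d7:-→d8:-→d9:-→d10:-→d11:H0→d12:-→d13:H1→d14:-→d15:-→d16:-→d17:-→d18:-→d19:-→d20:-→d21:-→d22:-→d23:-→d24:H0→d25:-→d26:-→d27:-→d28:H1→d29:-→d30:-→d31:-→d32:H1 -> H1
  lookup 226.71.8.8: bits 111000100100011100001000 walk d0:H2→d1:-→d2:-→d3:-→d4:-→d5:-→d6:-→d7:-→d8:-→d9:-→d10:-→d11:H0→d12:-→d13:H1→d14:-→d15:-→d16:-→d17:-→d18:-→d19:-→d20:-→d21:-→d22:-→d23:-→d24:H0 -> H0
  + 101.38.0.0/16 (H0) depth=16
  lookup 101.38.40.48: bits 0110010100100110001010000011 walk d0:H2→d1:-→d2:-→d3:-→d4:-→d5:-→d6:-→d7:-→d8:-→d9:-→d10:-→d11:-→d12:H0→d13:-→d14:-→d15:-→d16:H0→d17:-→d18:-→d19:-→d20:-→d21:H1→d22:-→d23:-→d24:H0→d25:-→d26:-→d27:-→d28:H2 -> H2
  lookup 100.38.40.48: bits 0110010 walk d0:H2→d1:-→d2:-→d3:-→d4:-→d5:-→d6:-→d7:- -> H2
  lookup 101.38.40.1: bits 01100101001001100010100000 walk d0:H2→d1:-→d2:-→d3:-→d4:-→d5:-→d6:-→d7:-→d8:-→d9:-→d10:-→d11:-→d12:H0→d13:-→d14:-→d15:-→d16:H0→d17:-→d18:-→d19:-→d20:-→d21:H1→d22:-→d23:-→d24:H0→d25:-→d26:- -> H0
  + 224.0.0.0/6 (H2) depth=6
  lookup 226.71.8.1: bits 111000100100011100001000 walk d0:H2→d1:-→d2:-→d3:-→d4:-→d5:-→d6:H2→d7:-→d8:-→d9:-→d10:-→d11:H0→d12:-→d13:H1→d14:-→d15:-→d16:-→d17:-→d18:-→d19:-→d20:-→d21:-→d22:-→d23:-→d24:H0 -> H0
  + 145.92.0.0/16 (H1) depth=16
  lookup 226.64.12.30: bits 1110001001000 walk d0:H2→d1:-→d2:-→d3:-→d4:-→d5:-→d6:H2→d7:-→d8:-→d9:-→d10:-→d11:H0→d12:-→d13:H1 -> H1
  lookup 101.38.40.40: bits 011001010010011000101000001 walk d0:H2→d1:-→d2:-→d3:-→d4:-→d5:-→d6:-→d7:-→d8:-→d9:-→d10:-→d11:-→d12:H0→d13:-→d14:-→d15:-→d16:H0→d17:-→d18:-→d19:-→d20:-→d21:H1→d22:-→d23:-→d24:H0→d25:-→d26:-→d27:- -> H0
  lookup 101.38.40.31: bits 01100101001001100010100000 walk d0:H2→d1:-→d2:-→d3:-→d4:-→d5:-→d6:-→d7:-→d8:-→d9:-→d10:-→d11:-→d12:H0→d13:-→d14:-→d15:-→d16:H0→d17:-→d18:-→d19:-→d20:-→d21:H1→d22:-→d23:-→d24:H0→d25:-→d26:- -> H0
  + 145.0.0.0/8 (H0) depth=8
  + 101.38.40.0/25 (H0) depth=25

== LOOKUPS ==
["H2","H1","H0","H0","H2","H0","H1","H0","H2","H2","H0","H0","H1","H0","H0"]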